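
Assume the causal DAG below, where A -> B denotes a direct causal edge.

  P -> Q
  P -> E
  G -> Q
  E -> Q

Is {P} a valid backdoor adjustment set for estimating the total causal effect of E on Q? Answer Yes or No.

Backdoor paths from E to Q (paths whose first edge points into E):
  P1: E <- P -> Q
Condition 1 (no descendant of E in the set): holds — descendants of E are {Q}; none are in {P}.
Condition 2 (every backdoor path blocked by {P}):
  P1: blocked at fork node P ∈ conditioning set.
{P} satisfies the backdoor criterion.

Yes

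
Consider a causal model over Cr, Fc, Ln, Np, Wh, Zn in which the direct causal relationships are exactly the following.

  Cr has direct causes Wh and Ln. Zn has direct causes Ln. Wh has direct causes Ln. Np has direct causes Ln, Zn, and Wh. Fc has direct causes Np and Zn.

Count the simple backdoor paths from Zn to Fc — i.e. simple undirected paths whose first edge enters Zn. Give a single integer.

3

A backdoor path from Zn to Fc is any simple undirected path whose first edge points into Zn (i.e. leaves Zn via a parent).
Parents of Zn: {Ln}.
Enumerating:
  P1: Zn <- Ln -> Wh -> Np -> Fc
  P2: Zn <- Ln -> Np -> Fc
  P3: Zn <- Ln -> Cr <- Wh -> Np -> Fc
That exhausts the simple backdoor paths. Count: 3.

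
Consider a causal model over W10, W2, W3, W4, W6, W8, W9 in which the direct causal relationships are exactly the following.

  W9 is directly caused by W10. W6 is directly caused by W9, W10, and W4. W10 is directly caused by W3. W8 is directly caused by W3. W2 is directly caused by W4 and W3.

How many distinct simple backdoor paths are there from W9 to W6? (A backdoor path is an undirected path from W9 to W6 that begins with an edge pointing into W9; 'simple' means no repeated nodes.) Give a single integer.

2

A backdoor path from W9 to W6 is any simple undirected path whose first edge points into W9 (i.e. leaves W9 via a parent).
Parents of W9: {W10}.
Enumerating:
  P1: W9 <- W10 <- W3 -> W2 <- W4 -> W6
  P2: W9 <- W10 -> W6
That exhausts the simple backdoor paths. Count: 2.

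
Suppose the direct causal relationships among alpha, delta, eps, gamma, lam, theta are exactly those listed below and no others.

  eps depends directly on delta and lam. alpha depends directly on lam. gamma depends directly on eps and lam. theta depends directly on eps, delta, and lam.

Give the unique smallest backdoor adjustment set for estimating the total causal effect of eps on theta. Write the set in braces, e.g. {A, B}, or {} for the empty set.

{delta, lam}

Variables eligible for adjustment (non-descendants of eps, excluding eps and theta): {alpha, delta, lam}.
Backdoor paths from eps to theta:
  P1: eps <- lam -> theta
  P2: eps <- delta -> theta
The empty set is not sufficient: P1 (eps <- lam -> theta) has no collider blocking it and no conditioned non-collider, so it is open.
Try {delta, lam}:
  P1: blocked at fork node lam ∈ conditioning set.
  P2: blocked at fork node delta ∈ conditioning set.
{delta, lam} contains no descendant of eps and blocks every backdoor path.
Every element of {delta, lam} is needed (dropping delta leaves P2 open; dropping lam leaves P1 open), so no proper subset is valid.
Among all size-2 subsets of the eligible variables, only {delta, lam} blocks every backdoor path, so it is the unique smallest valid adjustment set.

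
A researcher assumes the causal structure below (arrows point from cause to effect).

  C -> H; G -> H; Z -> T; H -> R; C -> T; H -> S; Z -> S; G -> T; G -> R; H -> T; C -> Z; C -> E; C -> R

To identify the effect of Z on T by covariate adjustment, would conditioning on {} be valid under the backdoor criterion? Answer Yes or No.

No

Backdoor paths from Z to T (paths whose first edge points into Z):
  P1: Z <- C -> H <- G -> T
  P2: Z <- C -> H -> R <- G -> T
  P3: Z <- C -> H -> T
  P4: Z <- C -> R <- G -> H -> T
  P5: Z <- C -> R <- G -> T
  P6: Z <- C -> R <- H <- G -> T
  P7: Z <- C -> R <- H -> T
  P8: Z <- C -> T
Condition 1 (no descendant of Z in the set): holds — descendants of Z are {S, T}; none are in {}.
Condition 2 (every backdoor path blocked by {}):
  P1: blocked at collider H (neither it nor any descendant is in the conditioning set).
  P2: blocked at collider R (neither it nor any descendant is in the conditioning set).
  P3: open — no interior node is in the conditioning set.
  P4: blocked at collider R (neither it nor any descendant is in the conditioning set).
  P5: blocked at collider R (neither it nor any descendant is in the conditioning set).
  P6: blocked at collider R (neither it nor any descendant is in the conditioning set).
  P7: blocked at collider R (neither it nor any descendant is in the conditioning set).
  P8: open — no interior node is in the conditioning set.
{} does not satisfy the backdoor criterion.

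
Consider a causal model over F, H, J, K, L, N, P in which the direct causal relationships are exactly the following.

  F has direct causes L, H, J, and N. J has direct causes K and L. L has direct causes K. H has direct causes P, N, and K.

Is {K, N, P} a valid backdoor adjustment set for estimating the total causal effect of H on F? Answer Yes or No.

Yes

Backdoor paths from H to F (paths whose first edge points into H):
  P1: H <- N -> F
  P2: H <- K -> L -> J -> F
  P3: H <- K -> L -> F
  P4: H <- K -> J <- L -> F
  P5: H <- K -> J -> F
Condition 1 (no descendant of H in the set): holds — descendants of H are {F}; none are in {K, N, P}.
Condition 2 (every backdoor path blocked by {K, N, P}):
  P1: blocked at fork node N ∈ conditioning set.
  P2: blocked at fork node K ∈ conditioning set.
  P3: blocked at fork node K ∈ conditioning set.
  P4: blocked at fork node K ∈ conditioning set.
  P5: blocked at fork node K ∈ conditioning set.
{K, N, P} satisfies the backdoor criterion.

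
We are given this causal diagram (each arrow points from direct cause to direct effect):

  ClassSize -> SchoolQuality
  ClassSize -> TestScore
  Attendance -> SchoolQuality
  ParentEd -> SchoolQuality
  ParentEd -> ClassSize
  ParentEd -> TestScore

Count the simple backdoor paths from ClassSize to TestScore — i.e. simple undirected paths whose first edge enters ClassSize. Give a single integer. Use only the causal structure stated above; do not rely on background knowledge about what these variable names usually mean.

1

A backdoor path from ClassSize to TestScore is any simple undirected path whose first edge points into ClassSize (i.e. leaves ClassSize via a parent).
Parents of ClassSize: {ParentEd}.
Enumerating:
  P1: ClassSize <- ParentEd -> TestScore
That exhausts the simple backdoor paths. Count: 1.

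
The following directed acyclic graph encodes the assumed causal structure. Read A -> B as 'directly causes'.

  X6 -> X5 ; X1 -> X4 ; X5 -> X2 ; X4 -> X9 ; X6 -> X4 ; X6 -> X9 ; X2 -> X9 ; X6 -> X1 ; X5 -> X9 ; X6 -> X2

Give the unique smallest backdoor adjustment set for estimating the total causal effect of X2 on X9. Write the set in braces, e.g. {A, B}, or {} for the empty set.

Variables eligible for adjustment (non-descendants of X2, excluding X2 and X9): {X1, X4, X5, X6}.
Backdoor paths from X2 to X9:
  P1: X2 <- X6 -> X5 -> X9
  P2: X2 <- X6 -> X1 -> X4 -> X9
  P3: X2 <- X6 -> X4 -> X9
  P4: X2 <- X6 -> X9
  P5: X2 <- X5 <- X6 -> X1 -> X4 -> X9
  P6: X2 <- X5 <- X6 -> X4 -> X9
  P7: X2 <- X5 <- X6 -> X9
  P8: X2 <- X5 -> X9
The empty set is not sufficient: P1 (X2 <- X6 -> X5 -> X9) has no collider blocking it and no conditioned non-collider, so it is open.
Try {X5, X6}:
  P1: blocked at fork node X6 ∈ conditioning set.
  P2: blocked at fork node X6 ∈ conditioning set.
  P3: blocked at fork node X6 ∈ conditioning set.
  P4: blocked at fork node X6 ∈ conditioning set.
  P5: blocked at chain node X5 ∈ conditioning set.
  P6: blocked at chain node X5 ∈ conditioning set.
  P7: blocked at chain node X5 ∈ conditioning set.
  P8: blocked at fork node X5 ∈ conditioning set.
{X5, X6} contains no descendant of X2 and blocks every backdoor path.
Every element of {X5, X6} is needed (dropping X5 leaves P8 open; dropping X6 leaves P2 open), so no proper subset is valid.
Among all size-2 subsets of the eligible variables, only {X5, X6} blocks every backdoor path, so it is the unique smallest valid adjustment set.

{X5, X6}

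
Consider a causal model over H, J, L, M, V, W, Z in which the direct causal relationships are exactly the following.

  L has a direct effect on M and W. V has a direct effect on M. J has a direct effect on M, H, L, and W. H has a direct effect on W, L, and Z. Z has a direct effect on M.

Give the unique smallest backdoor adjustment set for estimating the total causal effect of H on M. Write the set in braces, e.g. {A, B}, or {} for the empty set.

Variables eligible for adjustment (non-descendants of H, excluding H and M): {J, V}.
Backdoor paths from H to M:
  P1: H <- J -> L -> M
  P2: H <- J -> W <- L -> M
  P3: H <- J -> M
The empty set is not sufficient: P1 (H <- J -> L -> M) has no collider blocking it and no conditioned non-collider, so it is open.
Try {J}:
  P1: blocked at fork node J ∈ conditioning set.
  P2: blocked at fork node J ∈ conditioning set.
  P3: blocked at fork node J ∈ conditioning set.
{J} contains no descendant of H and blocks every backdoor path.
No other singleton works — e.g. {V} leaves P1 open — so {J} is the unique smallest valid adjustment set.

{J}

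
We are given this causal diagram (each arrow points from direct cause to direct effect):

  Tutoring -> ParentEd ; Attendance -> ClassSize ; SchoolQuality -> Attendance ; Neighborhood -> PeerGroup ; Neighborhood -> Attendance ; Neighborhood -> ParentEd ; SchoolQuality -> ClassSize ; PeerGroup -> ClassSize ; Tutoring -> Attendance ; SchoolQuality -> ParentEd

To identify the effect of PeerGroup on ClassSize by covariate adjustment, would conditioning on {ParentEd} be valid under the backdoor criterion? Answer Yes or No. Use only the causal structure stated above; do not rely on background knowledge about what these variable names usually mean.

No

Backdoor paths from PeerGroup to ClassSize (paths whose first edge points into PeerGroup):
  P1: PeerGroup <- Neighborhood -> ParentEd <- Tutoring -> Attendance <- SchoolQuality -> ClassSize
  P2: PeerGroup <- Neighborhood -> ParentEd <- Tutoring -> Attendance -> ClassSize
  P3: PeerGroup <- Neighborhood -> ParentEd <- SchoolQuality -> Attendance -> ClassSize
  P4: PeerGroup <- Neighborhood -> ParentEd <- SchoolQuality -> ClassSize
  P5: PeerGroup <- Neighborhood -> Attendance <- Tutoring -> ParentEd <- SchoolQuality -> ClassSize
  P6: PeerGroup <- Neighborhood -> Attendance <- SchoolQuality -> ClassSize
  P7: PeerGroup <- Neighborhood -> Attendance -> ClassSize
Condition 1 (no descendant of PeerGroup in the set): holds — descendants of PeerGroup are {ClassSize}; none are in {ParentEd}.
Condition 2 (every backdoor path blocked by {ParentEd}):
  P1: blocked at collider Attendance (neither it nor any descendant is in the conditioning set).
  P2: open — collider(s) ParentEd are conditioned on (or have a conditioned descendant) and no non-collider on the path is in the set.
  P3: open — collider(s) ParentEd are conditioned on (or have a conditioned descendant) and no non-collider on the path is in the set.
  P4: open — collider(s) ParentEd are conditioned on (or have a conditioned descendant) and no non-collider on the path is in the set.
  P5: blocked at collider Attendance (neither it nor any descendant is in the conditioning set).
  P6: blocked at collider Attendance (neither it nor any descendant is in the conditioning set).
  P7: open — no interior node is in the conditioning set.
{ParentEd} does not satisfy the backdoor criterion.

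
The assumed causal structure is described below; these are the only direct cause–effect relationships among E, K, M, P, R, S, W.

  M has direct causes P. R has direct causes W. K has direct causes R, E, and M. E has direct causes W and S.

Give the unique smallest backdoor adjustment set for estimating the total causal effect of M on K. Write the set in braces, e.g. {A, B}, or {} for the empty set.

{}

Variables eligible for adjustment (non-descendants of M, excluding M and K): {E, P, R, S, W}.
Backdoor paths from M to K:
  (none)
With no backdoor paths the empty set already satisfies the criterion, and it is trivially minimal.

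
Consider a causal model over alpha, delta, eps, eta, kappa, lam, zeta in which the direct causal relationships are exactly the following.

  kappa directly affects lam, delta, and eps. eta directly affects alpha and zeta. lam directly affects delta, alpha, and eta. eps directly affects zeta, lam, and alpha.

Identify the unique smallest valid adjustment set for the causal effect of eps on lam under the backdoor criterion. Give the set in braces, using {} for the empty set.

Variables eligible for adjustment (non-descendants of eps, excluding eps and lam): {kappa}.
Backdoor paths from eps to lam:
  P1: eps <- kappa -> lam
  P2: eps <- kappa -> delta <- lam
The empty set is not sufficient: P1 (eps <- kappa -> lam) has no collider blocking it and no conditioned non-collider, so it is open.
Try {kappa}:
  P1: blocked at fork node kappa ∈ conditioning set.
  P2: blocked at fork node kappa ∈ conditioning set.
{kappa} contains no descendant of eps and blocks every backdoor path.
{kappa} is the unique smallest valid adjustment set.

{kappa}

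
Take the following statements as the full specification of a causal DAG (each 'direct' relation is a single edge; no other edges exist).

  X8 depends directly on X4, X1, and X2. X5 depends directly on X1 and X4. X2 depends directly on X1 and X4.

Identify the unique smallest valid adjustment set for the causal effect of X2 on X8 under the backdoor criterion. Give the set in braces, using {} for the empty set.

Variables eligible for adjustment (non-descendants of X2, excluding X2 and X8): {X1, X4, X5}.
Backdoor paths from X2 to X8:
  P1: X2 <- X1 -> X8
  P2: X2 <- X1 -> X5 <- X4 -> X8
  P3: X2 <- X4 -> X8
  P4: X2 <- X4 -> X5 <- X1 -> X8
The empty set is not sufficient: P1 (X2 <- X1 -> X8) has no collider blocking it and no conditioned non-collider, so it is open.
Try {X1, X4}:
  P1: blocked at fork node X1 ∈ conditioning set.
  P2: blocked at fork node X1 ∈ conditioning set.
  P3: blocked at fork node X4 ∈ conditioning set.
  P4: blocked at fork node X4 ∈ conditioning set.
{X1, X4} contains no descendant of X2 and blocks every backdoor path.
Every element of {X1, X4} is needed (dropping X1 leaves P1 open; dropping X4 leaves P3 open), so no proper subset is valid.
Among all size-2 subsets of the eligible variables, only {X1, X4} blocks every backdoor path, so it is the unique smallest valid adjustment set.

{X1, X4}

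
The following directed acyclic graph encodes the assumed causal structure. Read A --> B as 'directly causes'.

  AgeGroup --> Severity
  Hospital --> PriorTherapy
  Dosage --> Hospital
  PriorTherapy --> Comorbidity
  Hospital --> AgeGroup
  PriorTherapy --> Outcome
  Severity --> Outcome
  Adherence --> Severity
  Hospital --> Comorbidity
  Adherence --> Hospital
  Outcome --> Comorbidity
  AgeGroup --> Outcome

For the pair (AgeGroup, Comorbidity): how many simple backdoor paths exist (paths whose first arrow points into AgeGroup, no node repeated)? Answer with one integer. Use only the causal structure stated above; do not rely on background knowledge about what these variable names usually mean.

5

A backdoor path from AgeGroup to Comorbidity is any simple undirected path whose first edge points into AgeGroup (i.e. leaves AgeGroup via a parent).
Parents of AgeGroup: {Hospital}.
Enumerating:
  P1: AgeGroup <- Hospital <- Adherence -> Severity -> Outcome <- PriorTherapy -> Comorbidity
  P2: AgeGroup <- Hospital <- Adherence -> Severity -> Outcome -> Comorbidity
  P3: AgeGroup <- Hospital -> PriorTherapy -> Outcome -> Comorbidity
  P4: AgeGroup <- Hospital -> PriorTherapy -> Comorbidity
  P5: AgeGroup <- Hospital -> Comorbidity
That exhausts the simple backdoor paths. Count: 5.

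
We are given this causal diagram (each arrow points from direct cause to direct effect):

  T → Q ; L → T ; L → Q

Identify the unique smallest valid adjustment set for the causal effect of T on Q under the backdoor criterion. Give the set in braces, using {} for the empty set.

{L}

Variables eligible for adjustment (non-descendants of T, excluding T and Q): {L}.
Backdoor paths from T to Q:
  P1: T <- L -> Q
The empty set is not sufficient: P1 (T <- L -> Q) has no collider blocking it and no conditioned non-collider, so it is open.
Try {L}:
  P1: blocked at fork node L ∈ conditioning set.
{L} contains no descendant of T and blocks every backdoor path.
{L} is the unique smallest valid adjustment set.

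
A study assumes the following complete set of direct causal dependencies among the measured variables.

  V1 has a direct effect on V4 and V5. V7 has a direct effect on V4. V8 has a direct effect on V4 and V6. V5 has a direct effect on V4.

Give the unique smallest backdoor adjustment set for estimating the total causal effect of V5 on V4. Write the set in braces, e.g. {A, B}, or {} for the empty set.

Variables eligible for adjustment (non-descendants of V5, excluding V5 and V4): {V1, V6, V7, V8}.
Backdoor paths from V5 to V4:
  P1: V5 <- V1 -> V4
The empty set is not sufficient: P1 (V5 <- V1 -> V4) has no collider blocking it and no conditioned non-collider, so it is open.
Try {V1}:
  P1: blocked at fork node V1 ∈ conditioning set.
{V1} contains no descendant of V5 and blocks every backdoor path.
No other singleton works — e.g. {V7} leaves P1 open — so {V1} is the unique smallest valid adjustment set.

{V1}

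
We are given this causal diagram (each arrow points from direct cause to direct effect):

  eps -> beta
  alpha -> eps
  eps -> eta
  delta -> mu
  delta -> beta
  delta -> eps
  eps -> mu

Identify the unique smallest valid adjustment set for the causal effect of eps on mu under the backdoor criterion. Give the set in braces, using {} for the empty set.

Variables eligible for adjustment (non-descendants of eps, excluding eps and mu): {alpha, delta}.
Backdoor paths from eps to mu:
  P1: eps <- delta -> mu
The empty set is not sufficient: P1 (eps <- delta -> mu) has no collider blocking it and no conditioned non-collider, so it is open.
Try {delta}:
  P1: blocked at fork node delta ∈ conditioning set.
{delta} contains no descendant of eps and blocks every backdoor path.
No other singleton works — e.g. {alpha} leaves P1 open — so {delta} is the unique smallest valid adjustment set.

{delta}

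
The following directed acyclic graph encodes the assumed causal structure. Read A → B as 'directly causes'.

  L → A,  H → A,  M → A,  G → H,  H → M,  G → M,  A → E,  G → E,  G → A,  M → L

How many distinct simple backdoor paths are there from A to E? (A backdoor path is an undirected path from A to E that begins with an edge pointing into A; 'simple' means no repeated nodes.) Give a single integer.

7

A backdoor path from A to E is any simple undirected path whose first edge points into A (i.e. leaves A via a parent).
Parents of A: {G, H, L, M}.
Enumerating:
  P1: A <- G -> E
  P2: A <- H <- G -> E
  P3: A <- H -> M <- G -> E
  P4: A <- M <- G -> E
  P5: A <- M <- H <- G -> E
  P6: A <- L <- M <- G -> E
  P7: A <- L <- M <- H <- G -> E
That exhausts the simple backdoor paths. Count: 7.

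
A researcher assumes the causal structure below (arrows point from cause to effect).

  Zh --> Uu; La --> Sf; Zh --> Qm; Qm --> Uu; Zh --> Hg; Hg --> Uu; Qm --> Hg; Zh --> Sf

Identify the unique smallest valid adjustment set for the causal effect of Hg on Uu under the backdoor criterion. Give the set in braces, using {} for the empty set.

{Qm, Zh}

Variables eligible for adjustment (non-descendants of Hg, excluding Hg and Uu): {La, Qm, Sf, Zh}.
Backdoor paths from Hg to Uu:
  P1: Hg <- Zh -> Qm -> Uu
  P2: Hg <- Zh -> Uu
  P3: Hg <- Qm <- Zh -> Uu
  P4: Hg <- Qm -> Uu
The empty set is not sufficient: P1 (Hg <- Zh -> Qm -> Uu) has no collider blocking it and no conditioned non-collider, so it is open.
Try {Qm, Zh}:
  P1: blocked at fork node Zh ∈ conditioning set.
  P2: blocked at fork node Zh ∈ conditioning set.
  P3: blocked at chain node Qm ∈ conditioning set.
  P4: blocked at fork node Qm ∈ conditioning set.
{Qm, Zh} contains no descendant of Hg and blocks every backdoor path.
Every element of {Qm, Zh} is needed (dropping Qm leaves P4 open; dropping Zh leaves P2 open), so no proper subset is valid.
Among all size-2 subsets of the eligible variables, only {Qm, Zh} blocks every backdoor path, so it is the unique smallest valid adjustment set.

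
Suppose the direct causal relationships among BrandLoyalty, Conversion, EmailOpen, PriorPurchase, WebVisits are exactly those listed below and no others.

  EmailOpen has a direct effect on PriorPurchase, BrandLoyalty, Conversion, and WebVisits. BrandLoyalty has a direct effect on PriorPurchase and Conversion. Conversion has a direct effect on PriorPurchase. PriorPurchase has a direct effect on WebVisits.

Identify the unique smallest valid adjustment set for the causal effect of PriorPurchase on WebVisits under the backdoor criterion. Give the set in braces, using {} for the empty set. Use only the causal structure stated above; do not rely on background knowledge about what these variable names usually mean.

{EmailOpen}

Variables eligible for adjustment (non-descendants of PriorPurchase, excluding PriorPurchase and WebVisits): {BrandLoyalty, Conversion, EmailOpen}.
Backdoor paths from PriorPurchase to WebVisits:
  P1: PriorPurchase <- EmailOpen -> WebVisits
  P2: PriorPurchase <- BrandLoyalty <- EmailOpen -> WebVisits
  P3: PriorPurchase <- BrandLoyalty -> Conversion <- EmailOpen -> WebVisits
  P4: PriorPurchase <- Conversion <- EmailOpen -> WebVisits
  P5: PriorPurchase <- Conversion <- BrandLoyalty <- EmailOpen -> WebVisits
The empty set is not sufficient: P1 (PriorPurchase <- EmailOpen -> WebVisits) has no collider blocking it and no conditioned non-collider, so it is open.
Try {EmailOpen}:
  P1: blocked at fork node EmailOpen ∈ conditioning set.
  P2: blocked at fork node EmailOpen ∈ conditioning set.
  P3: blocked at collider Conversion (neither it nor any descendant is in the conditioning set).
  P4: blocked at fork node EmailOpen ∈ conditioning set.
  P5: blocked at fork node EmailOpen ∈ conditioning set.
{EmailOpen} contains no descendant of PriorPurchase and blocks every backdoor path.
No other singleton works — e.g. {BrandLoyalty} leaves P1 open — so {EmailOpen} is the unique smallest valid adjustment set.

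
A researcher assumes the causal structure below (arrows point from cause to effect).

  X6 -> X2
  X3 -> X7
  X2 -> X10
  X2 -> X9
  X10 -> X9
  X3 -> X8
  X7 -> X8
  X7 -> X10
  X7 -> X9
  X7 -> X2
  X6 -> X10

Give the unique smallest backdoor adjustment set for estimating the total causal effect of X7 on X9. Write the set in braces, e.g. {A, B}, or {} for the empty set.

{}

Variables eligible for adjustment (non-descendants of X7, excluding X7 and X9): {X3, X6}.
Backdoor paths from X7 to X9:
  (none)
With no backdoor paths the empty set already satisfies the criterion, and it is trivially minimal.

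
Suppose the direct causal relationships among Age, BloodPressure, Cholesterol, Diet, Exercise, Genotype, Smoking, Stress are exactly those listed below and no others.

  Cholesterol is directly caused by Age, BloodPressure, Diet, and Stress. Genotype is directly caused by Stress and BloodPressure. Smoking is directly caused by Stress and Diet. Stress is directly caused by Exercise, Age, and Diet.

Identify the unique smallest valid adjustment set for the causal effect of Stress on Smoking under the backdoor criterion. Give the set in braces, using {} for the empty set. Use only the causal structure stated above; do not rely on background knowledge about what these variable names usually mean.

Variables eligible for adjustment (non-descendants of Stress, excluding Stress and Smoking): {Age, BloodPressure, Diet, Exercise}.
Backdoor paths from Stress to Smoking:
  P1: Stress <- Age -> Cholesterol <- Diet -> Smoking
  P2: Stress <- Diet -> Smoking
The empty set is not sufficient: P2 (Stress <- Diet -> Smoking) has no collider blocking it and no conditioned non-collider, so it is open.
Try {Diet}:
  P1: blocked at collider Cholesterol (neither it nor any descendant is in the conditioning set).
  P2: blocked at fork node Diet ∈ conditioning set.
{Diet} contains no descendant of Stress and blocks every backdoor path.
No other singleton works — e.g. {Exercise} leaves P2 open — so {Diet} is the unique smallest valid adjustment set.

{Diet}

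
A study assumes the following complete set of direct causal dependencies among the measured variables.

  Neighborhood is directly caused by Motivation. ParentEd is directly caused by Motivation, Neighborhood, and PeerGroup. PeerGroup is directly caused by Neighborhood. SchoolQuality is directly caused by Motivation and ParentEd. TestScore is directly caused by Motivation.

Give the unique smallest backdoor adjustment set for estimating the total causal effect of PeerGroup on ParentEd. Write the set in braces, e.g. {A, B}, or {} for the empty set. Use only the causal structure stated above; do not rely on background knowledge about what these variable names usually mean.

Variables eligible for adjustment (non-descendants of PeerGroup, excluding PeerGroup and ParentEd): {Motivation, Neighborhood, TestScore}.
Backdoor paths from PeerGroup to ParentEd:
  P1: PeerGroup <- Neighborhood <- Motivation -> ParentEd
  P2: PeerGroup <- Neighborhood <- Motivation -> SchoolQuality <- ParentEd
  P3: PeerGroup <- Neighborhood -> ParentEd
The empty set is not sufficient: P1 (PeerGroup <- Neighborhood <- Motivation -> ParentEd) has no collider blocking it and no conditioned non-collider, so it is open.
Try {Neighborhood}:
  P1: blocked at chain node Neighborhood ∈ conditioning set.
  P2: blocked at chain node Neighborhood ∈ conditioning set.
  P3: blocked at fork node Neighborhood ∈ conditioning set.
{Neighborhood} contains no descendant of PeerGroup and blocks every backdoor path.
No other singleton works — e.g. {Motivation} leaves P3 open — so {Neighborhood} is the unique smallest valid adjustment set.

{Neighborhood}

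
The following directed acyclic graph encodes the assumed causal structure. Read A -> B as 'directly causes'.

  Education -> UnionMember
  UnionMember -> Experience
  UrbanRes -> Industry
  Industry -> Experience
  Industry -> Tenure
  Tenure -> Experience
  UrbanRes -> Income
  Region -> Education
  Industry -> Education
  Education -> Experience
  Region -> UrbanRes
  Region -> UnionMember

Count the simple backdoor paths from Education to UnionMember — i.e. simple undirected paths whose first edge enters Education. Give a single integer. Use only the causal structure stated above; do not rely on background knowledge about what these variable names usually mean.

6

A backdoor path from Education to UnionMember is any simple undirected path whose first edge points into Education (i.e. leaves Education via a parent).
Parents of Education: {Industry, Region}.
Enumerating:
  P1: Education <- Region -> UrbanRes -> Industry -> Tenure -> Experience <- UnionMember
  P2: Education <- Region -> UrbanRes -> Industry -> Experience <- UnionMember
  P3: Education <- Region -> UnionMember
  P4: Education <- Industry <- UrbanRes <- Region -> UnionMember
  P5: Education <- Industry -> Tenure -> Experience <- UnionMember
  P6: Education <- Industry -> Experience <- UnionMember
That exhausts the simple backdoor paths. Count: 6.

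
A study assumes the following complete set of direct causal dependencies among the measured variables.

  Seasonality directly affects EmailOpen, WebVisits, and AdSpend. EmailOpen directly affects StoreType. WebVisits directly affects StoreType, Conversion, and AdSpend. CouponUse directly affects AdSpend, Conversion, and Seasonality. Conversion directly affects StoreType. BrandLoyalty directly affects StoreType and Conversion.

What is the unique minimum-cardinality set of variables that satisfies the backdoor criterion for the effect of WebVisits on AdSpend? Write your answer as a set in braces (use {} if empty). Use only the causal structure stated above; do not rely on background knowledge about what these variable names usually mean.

Variables eligible for adjustment (non-descendants of WebVisits, excluding WebVisits and AdSpend): {BrandLoyalty, CouponUse, EmailOpen, Seasonality}.
Backdoor paths from WebVisits to AdSpend:
  P1: WebVisits <- Seasonality <- CouponUse -> AdSpend
  P2: WebVisits <- Seasonality -> EmailOpen -> StoreType <- BrandLoyalty -> Conversion <- CouponUse -> AdSpend
  P3: WebVisits <- Seasonality -> EmailOpen -> StoreType <- Conversion <- CouponUse -> AdSpend
  P4: WebVisits <- Seasonality -> AdSpend
The empty set is not sufficient: P1 (WebVisits <- Seasonality <- CouponUse -> AdSpend) has no collider blocking it and no conditioned non-collider, so it is open.
Try {Seasonality}:
  P1: blocked at chain node Seasonality ∈ conditioning set.
  P2: blocked at fork node Seasonality ∈ conditioning set.
  P3: blocked at fork node Seasonality ∈ conditioning set.
  P4: blocked at fork node Seasonality ∈ conditioning set.
{Seasonality} contains no descendant of WebVisits and blocks every backdoor path.
No other singleton works — e.g. {BrandLoyalty} leaves P1 open — so {Seasonality} is the unique smallest valid adjustment set.

{Seasonality}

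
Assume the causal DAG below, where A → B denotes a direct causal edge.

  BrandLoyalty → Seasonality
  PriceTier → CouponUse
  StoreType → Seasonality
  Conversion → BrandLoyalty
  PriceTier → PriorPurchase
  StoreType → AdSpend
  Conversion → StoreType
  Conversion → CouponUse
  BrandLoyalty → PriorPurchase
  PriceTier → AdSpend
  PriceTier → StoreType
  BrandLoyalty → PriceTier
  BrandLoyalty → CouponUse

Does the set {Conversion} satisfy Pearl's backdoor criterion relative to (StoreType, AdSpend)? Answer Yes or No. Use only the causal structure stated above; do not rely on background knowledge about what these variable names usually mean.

No

Backdoor paths from StoreType to AdSpend (paths whose first edge points into StoreType):
  P1: StoreType <- Conversion -> BrandLoyalty -> PriceTier -> AdSpend
  P2: StoreType <- Conversion -> BrandLoyalty -> CouponUse <- PriceTier -> AdSpend
  P3: StoreType <- Conversion -> BrandLoyalty -> PriorPurchase <- PriceTier -> AdSpend
  P4: StoreType <- Conversion -> CouponUse <- BrandLoyalty -> PriceTier -> AdSpend
  P5: StoreType <- Conversion -> CouponUse <- BrandLoyalty -> PriorPurchase <- PriceTier -> AdSpend
  P6: StoreType <- Conversion -> CouponUse <- PriceTier -> AdSpend
  P7: StoreType <- PriceTier -> AdSpend
Condition 1 (no descendant of StoreType in the set): holds — descendants of StoreType are {AdSpend, Seasonality}; none are in {Conversion}.
Condition 2 (every backdoor path blocked by {Conversion}):
  P1: blocked at fork node Conversion ∈ conditioning set.
  P2: blocked at fork node Conversion ∈ conditioning set.
  P3: blocked at fork node Conversion ∈ conditioning set.
  P4: blocked at fork node Conversion ∈ conditioning set.
  P5: blocked at fork node Conversion ∈ conditioning set.
  P6: blocked at fork node Conversion ∈ conditioning set.
  P7: open — no interior node is in the conditioning set.
{Conversion} does not satisfy the backdoor criterion.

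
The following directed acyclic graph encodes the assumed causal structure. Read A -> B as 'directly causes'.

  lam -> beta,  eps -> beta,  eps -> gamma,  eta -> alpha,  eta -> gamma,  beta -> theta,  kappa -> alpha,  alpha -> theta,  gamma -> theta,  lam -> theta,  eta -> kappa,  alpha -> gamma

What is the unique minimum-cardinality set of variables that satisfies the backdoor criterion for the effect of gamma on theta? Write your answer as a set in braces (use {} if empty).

Variables eligible for adjustment (non-descendants of gamma, excluding gamma and theta): {alpha, beta, eps, eta, kappa, lam}.
Backdoor paths from gamma to theta:
  P1: gamma <- eps -> beta <- lam -> theta
  P2: gamma <- eps -> beta -> theta
  P3: gamma <- eta -> kappa -> alpha -> theta
  P4: gamma <- eta -> alpha -> theta
  P5: gamma <- alpha -> theta
The empty set is not sufficient: P2 (gamma <- eps -> beta -> theta) has no collider blocking it and no conditioned non-collider, so it is open.
Try {alpha, eps}:
  P1: blocked at fork node eps ∈ conditioning set.
  P2: blocked at fork node eps ∈ conditioning set.
  P3: blocked at chain node alpha ∈ conditioning set.
  P4: blocked at chain node alpha ∈ conditioning set.
  P5: blocked at fork node alpha ∈ conditioning set.
{alpha, eps} contains no descendant of gamma and blocks every backdoor path.
Every element of {alpha, eps} is needed (dropping alpha leaves P3 open; dropping eps leaves P2 open), so no proper subset is valid.
Among all size-2 subsets of the eligible variables, only {alpha, eps} blocks every backdoor path, so it is the unique smallest valid adjustment set.

{alpha, eps}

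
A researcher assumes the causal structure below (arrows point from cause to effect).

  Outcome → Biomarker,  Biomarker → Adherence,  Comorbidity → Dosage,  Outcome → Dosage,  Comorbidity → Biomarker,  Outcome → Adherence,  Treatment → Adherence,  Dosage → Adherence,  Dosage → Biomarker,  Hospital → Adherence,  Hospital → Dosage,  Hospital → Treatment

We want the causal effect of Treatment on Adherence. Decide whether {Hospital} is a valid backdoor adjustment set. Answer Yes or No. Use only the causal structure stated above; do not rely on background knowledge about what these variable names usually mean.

Yes

Backdoor paths from Treatment to Adherence (paths whose first edge points into Treatment):
  P1: Treatment <- Hospital -> Dosage <- Outcome -> Biomarker -> Adherence
  P2: Treatment <- Hospital -> Dosage <- Outcome -> Adherence
  P3: Treatment <- Hospital -> Dosage <- Comorbidity -> Biomarker <- Outcome -> Adherence
  P4: Treatment <- Hospital -> Dosage <- Comorbidity -> Biomarker -> Adherence
  P5: Treatment <- Hospital -> Dosage -> Biomarker <- Outcome -> Adherence
  P6: Treatment <- Hospital -> Dosage -> Biomarker -> Adherence
  P7: Treatment <- Hospital -> Dosage -> Adherence
  P8: Treatment <- Hospital -> Adherence
Condition 1 (no descendant of Treatment in the set): holds — descendants of Treatment are {Adherence}; none are in {Hospital}.
Condition 2 (every backdoor path blocked by {Hospital}):
  P1: blocked at fork node Hospital ∈ conditioning set.
  P2: blocked at fork node Hospital ∈ conditioning set.
  P3: blocked at fork node Hospital ∈ conditioning set.
  P4: blocked at fork node Hospital ∈ conditioning set.
  P5: blocked at fork node Hospital ∈ conditioning set.
  P6: blocked at fork node Hospital ∈ conditioning set.
  P7: blocked at fork node Hospital ∈ conditioning set.
  P8: blocked at fork node Hospital ∈ conditioning set.
{Hospital} satisfies the backdoor criterion.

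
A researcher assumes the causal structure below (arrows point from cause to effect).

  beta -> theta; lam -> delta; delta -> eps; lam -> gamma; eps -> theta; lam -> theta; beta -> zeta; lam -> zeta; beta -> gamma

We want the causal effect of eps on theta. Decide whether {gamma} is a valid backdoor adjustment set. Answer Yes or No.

No

Backdoor paths from eps to theta (paths whose first edge points into eps):
  P1: eps <- delta <- lam -> gamma <- beta -> theta
  P2: eps <- delta <- lam -> zeta <- beta -> theta
  P3: eps <- delta <- lam -> theta
Condition 1 (no descendant of eps in the set): holds — descendants of eps are {theta}; none are in {gamma}.
Condition 2 (every backdoor path blocked by {gamma}):
  P1: open — collider(s) gamma are conditioned on (or have a conditioned descendant) and no non-collider on the path is in the set.
  P2: blocked at collider zeta (neither it nor any descendant is in the conditioning set).
  P3: open — no interior node is in the conditioning set.
{gamma} does not satisfy the backdoor criterion.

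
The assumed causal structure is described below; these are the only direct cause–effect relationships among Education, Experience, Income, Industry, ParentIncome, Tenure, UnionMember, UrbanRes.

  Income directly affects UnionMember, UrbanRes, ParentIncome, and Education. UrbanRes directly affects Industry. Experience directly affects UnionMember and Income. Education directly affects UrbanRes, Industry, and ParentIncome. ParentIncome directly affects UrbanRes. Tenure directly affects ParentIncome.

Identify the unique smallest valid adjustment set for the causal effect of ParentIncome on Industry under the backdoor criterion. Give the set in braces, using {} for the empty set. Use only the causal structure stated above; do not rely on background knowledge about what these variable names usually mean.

{Education, Income}

Variables eligible for adjustment (non-descendants of ParentIncome, excluding ParentIncome and Industry): {Education, Experience, Income, Tenure, UnionMember}.
Backdoor paths from ParentIncome to Industry:
  P1: ParentIncome <- Income -> Education -> UrbanRes -> Industry
  P2: ParentIncome <- Income -> Education -> Industry
  P3: ParentIncome <- Income -> UrbanRes <- Education -> Industry
  P4: ParentIncome <- Income -> UrbanRes -> Industry
  P5: ParentIncome <- Education <- Income -> UrbanRes -> Industry
  P6: ParentIncome <- Education -> UrbanRes -> Industry
  P7: ParentIncome <- Education -> Industry
The empty set is not sufficient: P1 (ParentIncome <- Income -> Education -> UrbanRes -> Industry) has no collider blocking it and no conditioned non-collider, so it is open.
Try {Education, Income}:
  P1: blocked at fork node Income ∈ conditioning set.
  P2: blocked at fork node Income ∈ conditioning set.
  P3: blocked at fork node Income ∈ conditioning set.
  P4: blocked at fork node Income ∈ conditioning set.
  P5: blocked at chain node Education ∈ conditioning set.
  P6: blocked at fork node Education ∈ conditioning set.
  P7: blocked at fork node Education ∈ conditioning set.
{Education, Income} contains no descendant of ParentIncome and blocks every backdoor path.
Every element of {Education, Income} is needed (dropping Education leaves P6 open; dropping Income leaves P4 open), so no proper subset is valid.
Among all size-2 subsets of the eligible variables, only {Education, Income} blocks every backdoor path, so it is the unique smallest valid adjustment set.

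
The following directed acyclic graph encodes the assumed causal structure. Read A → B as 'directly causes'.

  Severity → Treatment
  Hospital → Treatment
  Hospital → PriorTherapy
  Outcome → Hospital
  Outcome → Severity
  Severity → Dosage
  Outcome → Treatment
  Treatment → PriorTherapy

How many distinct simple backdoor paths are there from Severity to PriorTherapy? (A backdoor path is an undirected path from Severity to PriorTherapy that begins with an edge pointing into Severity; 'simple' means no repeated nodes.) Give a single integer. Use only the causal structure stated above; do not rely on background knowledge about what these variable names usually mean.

4

A backdoor path from Severity to PriorTherapy is any simple undirected path whose first edge points into Severity (i.e. leaves Severity via a parent).
Parents of Severity: {Outcome}.
Enumerating:
  P1: Severity <- Outcome -> Hospital -> Treatment -> PriorTherapy
  P2: Severity <- Outcome -> Hospital -> PriorTherapy
  P3: Severity <- Outcome -> Treatment <- Hospital -> PriorTherapy
  P4: Severity <- Outcome -> Treatment -> PriorTherapy
That exhausts the simple backdoor paths. Count: 4.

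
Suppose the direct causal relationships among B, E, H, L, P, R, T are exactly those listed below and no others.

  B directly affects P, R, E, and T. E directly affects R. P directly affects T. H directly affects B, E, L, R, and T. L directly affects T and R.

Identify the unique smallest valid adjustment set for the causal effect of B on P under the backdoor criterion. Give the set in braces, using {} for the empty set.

{}

Variables eligible for adjustment (non-descendants of B, excluding B and P): {H, L}.
Backdoor paths from B to P:
  P1: B <- H -> L -> T <- P
  P2: B <- H -> E -> R <- L -> T <- P
  P3: B <- H -> T <- P
  P4: B <- H -> R <- L -> T <- P
Each backdoor path contains an unconditioned collider, so every path is already blocked with the empty conditioning set:
  P1: blocked at collider T (neither it nor any descendant is in the conditioning set).
  P2: blocked at collider R (neither it nor any descendant is in the conditioning set).
  P3: blocked at collider T (neither it nor any descendant is in the conditioning set).
  P4: blocked at collider R (neither it nor any descendant is in the conditioning set).
The empty set is therefore the unique smallest valid set.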